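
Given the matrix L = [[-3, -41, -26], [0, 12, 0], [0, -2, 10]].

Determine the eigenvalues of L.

Compute the characteristic polynomial p(μ) = det(μI - L).
Expanding along the first row, p(μ) = μ^3 - 19μ^2 + 54μ + 360.
Rational-root test: μ = -3 gives p(-3) = 0.
Dividing by (μ + 3) leaves μ^2 - 22μ + 120.
The quadratic factors as (μ - 10)·(μ - 12).
Eigenvalues: -3, 10, 12.

-3, 10, 12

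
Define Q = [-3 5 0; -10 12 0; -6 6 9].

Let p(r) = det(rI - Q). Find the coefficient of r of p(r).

p(r) = r^3 - 18r^2 + 95r - 126.
The coefficient of r is 95.

95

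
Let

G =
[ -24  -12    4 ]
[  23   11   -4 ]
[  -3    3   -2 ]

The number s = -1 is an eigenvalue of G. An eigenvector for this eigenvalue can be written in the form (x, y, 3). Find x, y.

We need (G + 1I)v = 0.
G + 1I = [[-23, -12, 4], [23, 12, -4], [-3, 3, -1]].
Row 1: (-23)·x + (-12)·y + (4)·3 = 0
Row 2: (23)·x + (12)·y + (-4)·3 = 0
Row 3: (-3)·x + (3)·y + (-1)·3 = 0
Solving gives x = 0, y = 1.
Check: G·(0, 1, 3) = (0, -1, -3) = -1·(0, 1, 3).

0, 1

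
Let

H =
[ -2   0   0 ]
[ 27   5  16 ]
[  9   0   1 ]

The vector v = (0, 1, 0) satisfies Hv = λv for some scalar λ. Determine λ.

Compute Hv: H·(0, 1, 0) = (0, 5, 0).
Since Hv = λv, compare component 2: 5 = λ·1, so λ = 5.

5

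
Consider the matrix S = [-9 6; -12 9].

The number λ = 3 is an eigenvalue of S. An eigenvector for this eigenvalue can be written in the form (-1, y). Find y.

We need (S - 3I)v = 0.
S - 3I = [[-12, 6], [-12, 6]].
Row 1: (-12)·-1 + (6)·y = 0
Row 2: (-12)·-1 + (6)·y = 0
Solving gives y = -2.
Check: S·(-1, -2) = (-3, -6) = 3·(-1, -2).

-2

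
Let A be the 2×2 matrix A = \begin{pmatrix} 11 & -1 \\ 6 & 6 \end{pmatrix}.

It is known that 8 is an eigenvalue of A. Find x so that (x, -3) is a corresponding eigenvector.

We need (A - 8I)v = 0.
A - 8I = [[3, -1], [6, -2]].
Row 1: (3)·x + (-1)·-3 = 0
Row 2: (6)·x + (-2)·-3 = 0
Solving gives x = -1.
Check: A·(-1, -3) = (-8, -24) = 8·(-1, -3).

-1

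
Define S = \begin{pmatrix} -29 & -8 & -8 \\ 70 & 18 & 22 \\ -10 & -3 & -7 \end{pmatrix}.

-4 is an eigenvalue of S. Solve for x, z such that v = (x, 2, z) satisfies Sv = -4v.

0, -2

We need (S + 4I)v = 0.
S + 4I = [[-25, -8, -8], [70, 22, 22], [-10, -3, -3]].
Row 1: (-25)·x + (-8)·2 + (-8)·z = 0
Row 2: (70)·x + (22)·2 + (22)·z = 0
Row 3: (-10)·x + (-3)·2 + (-3)·z = 0
Solving gives x = 0, z = -2.
Check: S·(0, 2, -2) = (0, -8, 8) = -4·(0, 2, -2).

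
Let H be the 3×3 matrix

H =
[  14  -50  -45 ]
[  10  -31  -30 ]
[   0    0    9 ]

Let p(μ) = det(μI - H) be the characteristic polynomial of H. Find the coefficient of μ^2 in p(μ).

8

The coefficient of μ^2 of det(μI - H) is −trace(H).
trace(H) = (14) + (-31) + (9) = -8, so the coefficient is 8.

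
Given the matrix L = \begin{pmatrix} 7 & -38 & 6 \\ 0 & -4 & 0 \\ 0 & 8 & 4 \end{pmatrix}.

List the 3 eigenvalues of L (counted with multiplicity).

-4, 4, 7

Compute the characteristic polynomial p(λ) = det(λI - L).
Expanding the 3×3 determinant: p(λ) = λ^3 - 7λ^2 - 16λ + 112.
Rational-root test: λ = -4 gives p(-4) = 0.
Factor out (λ + 4): p(λ) = (λ + 4)·(λ^2 - 11λ + 28).
The quadratic factors as (λ - 4)·(λ - 7).
Eigenvalues: -4, 4, 7.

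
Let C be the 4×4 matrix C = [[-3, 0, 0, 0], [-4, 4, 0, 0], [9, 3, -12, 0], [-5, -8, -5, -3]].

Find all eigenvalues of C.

-12, -3, -3, 4

C is lower triangular, so its eigenvalues are the diagonal entries.
Diagonal: -3, 4, -12, -3.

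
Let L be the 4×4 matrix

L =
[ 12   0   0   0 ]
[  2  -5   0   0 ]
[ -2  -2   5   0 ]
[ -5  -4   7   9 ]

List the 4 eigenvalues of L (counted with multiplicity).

L is lower triangular, so its eigenvalues are the diagonal entries.
Diagonal: 12, -5, 5, 9.

-5, 5, 9, 12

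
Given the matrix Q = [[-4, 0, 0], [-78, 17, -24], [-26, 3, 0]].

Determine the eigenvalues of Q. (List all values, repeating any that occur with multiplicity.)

-4, 8, 9

Compute the characteristic polynomial p(μ) = det(μI - Q).
Expanding along the first row, p(μ) = μ^3 - 13μ^2 + 4μ + 288.
Try μ = 9: p(9) = 0, so 9 is a root.
Dividing by (μ - 9) leaves μ^2 - 4μ - 32.
The quadratic factors as (μ + 4)·(μ - 8).
Eigenvalues: -4, 8, 9.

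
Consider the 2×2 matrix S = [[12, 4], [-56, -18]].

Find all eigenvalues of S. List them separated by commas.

det(S - μI) = (12 - μ)(-18 - μ) - (4)·(-56) = μ^2 + 6μ + 8.
This factors as (μ + 4)·(μ + 2) = 0.
Eigenvalues: -4, -2.

-4, -2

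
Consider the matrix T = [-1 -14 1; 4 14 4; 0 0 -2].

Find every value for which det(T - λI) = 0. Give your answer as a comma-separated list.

-2, 6, 7

Set up det(λI - T) = 0.
Expanding along the first row, p(λ) = λ^3 - 11λ^2 + 16λ + 84.
Since p(-2) = 0, λ = -2 is a root.
Factor out (λ + 2): p(λ) = (λ + 2)·(λ^2 - 13λ + 42).
The quadratic factors as (λ - 6)·(λ - 7).
Eigenvalues: -2, 6, 7.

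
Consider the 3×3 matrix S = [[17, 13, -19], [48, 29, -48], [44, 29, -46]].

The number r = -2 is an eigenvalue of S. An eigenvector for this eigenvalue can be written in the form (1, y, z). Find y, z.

We need (S + 2I)v = 0.
S + 2I = [[19, 13, -19], [48, 31, -48], [44, 29, -44]].
Row 1: (19)·1 + (13)·y + (-19)·z = 0
Row 2: (48)·1 + (31)·y + (-48)·z = 0
Row 3: (44)·1 + (29)·y + (-44)·z = 0
Solving gives y = 0, z = 1.
Check: S·(1, 0, 1) = (-2, 0, -2) = -2·(1, 0, 1).

0, 1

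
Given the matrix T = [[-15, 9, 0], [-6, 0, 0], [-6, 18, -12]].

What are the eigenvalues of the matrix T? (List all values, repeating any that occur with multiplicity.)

The characteristic polynomial is p(lambda) = det(lambda·I - T).
Expanding along the first row, p(lambda) = lambda^3 + 27·lambda^2 + 234·lambda + 648.
Rational-root test: lambda = -6 gives p(-6) = 0.
Dividing by (lambda + 6) leaves lambda^2 + 21·lambda + 108.
The quadratic factors as (lambda + 12)·(lambda + 9).
Eigenvalues: -12, -9, -6.

-12, -9, -6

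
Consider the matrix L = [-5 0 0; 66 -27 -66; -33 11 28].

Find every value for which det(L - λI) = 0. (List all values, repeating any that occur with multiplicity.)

The characteristic polynomial is p(t) = det(tI - L).
Cofactor expansion gives p(t) = t^3 + 4t^2 - 35t - 150.
Try t = -5: p(-5) = 0, so -5 is a root.
Dividing by (t + 5) leaves t^2 - t - 30.
The quadratic factors as (t + 5)·(t - 6).
Eigenvalues: -5, -5, 6.

-5, -5, 6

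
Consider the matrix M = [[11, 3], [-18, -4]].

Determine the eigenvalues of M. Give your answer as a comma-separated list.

2, 5

det(M - sI) = (11 - s)(-4 - s) - (3)·(-18) = s^2 - 7s + 10.
This factors as (s - 2)·(s - 5) = 0.
Eigenvalues: 2, 5.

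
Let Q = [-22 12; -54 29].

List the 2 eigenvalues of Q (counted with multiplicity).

2, 5

det(Q - lambda·I) = (-22 - lambda)(29 - lambda) - (12)·(-54) = lambda^2 - 7·lambda + 10.
This factors as (lambda - 2)·(lambda - 5) = 0.
Eigenvalues: 2, 5.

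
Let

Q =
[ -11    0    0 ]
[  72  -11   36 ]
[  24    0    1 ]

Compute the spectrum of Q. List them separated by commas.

Compute the characteristic polynomial p(s) = det(sI - Q).
Expanding the 3×3 determinant: p(s) = s^3 + 21s^2 + 99s - 121.
Try s = 1: p(1) = 0, so 1 is a root.
Dividing by (s - 1) leaves s^2 + 22s + 121.
The quadratic factor is (s + 11)^2.
Eigenvalues: -11, -11, 1.

-11, -11, 1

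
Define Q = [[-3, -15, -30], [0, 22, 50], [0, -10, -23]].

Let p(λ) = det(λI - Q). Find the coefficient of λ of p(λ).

-3

p(λ) = λ^3 + 4λ^2 - 3λ - 18.
The coefficient of λ is -3.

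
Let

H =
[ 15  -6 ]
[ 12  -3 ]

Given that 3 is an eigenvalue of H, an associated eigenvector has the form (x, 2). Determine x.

1

We need (H - 3I)v = 0.
H - 3I = [[12, -6], [12, -6]].
Row 1: (12)·x + (-6)·2 = 0
Row 2: (12)·x + (-6)·2 = 0
Solving gives x = 1.
Check: H·(1, 2) = (3, 6) = 3·(1, 2).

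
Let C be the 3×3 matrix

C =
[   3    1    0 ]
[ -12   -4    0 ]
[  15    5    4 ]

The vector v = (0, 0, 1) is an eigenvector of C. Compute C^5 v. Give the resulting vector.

(0, 0, 1024)

First find the eigenvalue: Cv = (0, 0, 4) = 4·(0, 0, 1), so λ = 4.
Then C^5 v = λ^5·v = 4^5·(0, 0, 1) = 1024·(0, 0, 1) = (0, 0, 1024).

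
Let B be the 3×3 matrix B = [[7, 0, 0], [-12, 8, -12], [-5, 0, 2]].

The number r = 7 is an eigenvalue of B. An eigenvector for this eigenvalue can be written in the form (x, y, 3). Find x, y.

-3, 0

We need (B - 7I)v = 0.
B - 7I = [[0, 0, 0], [-12, 1, -12], [-5, 0, -5]].
Row 1: (0)·x + (0)·y + (0)·3 = 0
Row 2: (-12)·x + (1)·y + (-12)·3 = 0
Row 3: (-5)·x + (0)·y + (-5)·3 = 0
Solving gives x = -3, y = 0.
Check: B·(-3, 0, 3) = (-21, 0, 21) = 7·(-3, 0, 3).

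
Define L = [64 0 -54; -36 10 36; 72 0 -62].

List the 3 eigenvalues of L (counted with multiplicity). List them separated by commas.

-8, 10, 10

Compute the characteristic polynomial p(μ) = det(μI - L).
Expanding the 3×3 determinant: p(μ) = μ^3 - 12μ^2 - 60μ + 800.
Try μ = -8: p(-8) = 0, so -8 is a root.
Dividing by (μ + 8) leaves μ^2 - 20μ + 100.
The quadratic factor is (μ - 10)^2.
Eigenvalues: -8, 10, 10.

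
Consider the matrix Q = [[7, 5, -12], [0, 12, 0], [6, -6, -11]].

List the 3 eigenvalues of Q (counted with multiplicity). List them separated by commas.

Set up det(λI - Q) = 0.
Expanding along the first row, p(λ) = λ^3 - 8λ^2 - 53λ + 60.
Rational-root test: λ = -5 gives p(-5) = 0.
Dividing by (λ + 5) leaves λ^2 - 13λ + 12.
The quadratic factors as (λ - 1)·(λ - 12).
Eigenvalues: -5, 1, 12.

-5, 1, 12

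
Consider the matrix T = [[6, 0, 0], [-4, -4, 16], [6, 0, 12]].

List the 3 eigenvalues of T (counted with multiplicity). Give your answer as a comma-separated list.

-4, 6, 12

Set up det(μI - T) = 0.
Expanding the 3×3 determinant: p(μ) = μ^3 - 14μ^2 + 288.
Since p(-4) = 0, μ = -4 is a root.
Factor out (μ + 4): p(μ) = (μ + 4)·(μ^2 - 18μ + 72).
The quadratic factors as (μ - 6)·(μ - 12).
Eigenvalues: -4, 6, 12.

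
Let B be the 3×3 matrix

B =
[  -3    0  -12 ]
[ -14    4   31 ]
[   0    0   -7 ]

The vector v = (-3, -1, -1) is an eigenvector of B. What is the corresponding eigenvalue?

-7

Compute Bv: B·(-3, -1, -1) = (21, 7, 7).
Since Bv = λv, compare component 1: 21 = λ·-3, so λ = -7.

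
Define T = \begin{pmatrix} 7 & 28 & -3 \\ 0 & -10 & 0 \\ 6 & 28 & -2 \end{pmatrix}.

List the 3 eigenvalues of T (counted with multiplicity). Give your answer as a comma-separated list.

-10, 1, 4

Compute the characteristic polynomial p(s) = det(sI - T).
Cofactor expansion gives p(s) = s^3 + 5s^2 - 46s + 40.
Try s = 4: p(4) = 0, so 4 is a root.
Factor out (s - 4): p(s) = (s - 4)·(s^2 + 9s - 10).
The quadratic factors as (s + 10)·(s - 1).
Eigenvalues: -10, 1, 4.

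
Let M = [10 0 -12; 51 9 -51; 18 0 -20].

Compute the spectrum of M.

Set up det(λI - M) = 0.
Cofactor expansion gives p(λ) = λ^3 + λ^2 - 74λ - 144.
Rational-root test: λ = -8 gives p(-8) = 0.
Factor out (λ + 8): p(λ) = (λ + 8)·(λ^2 - 7λ - 18).
The quadratic factors as (λ + 2)·(λ - 9).
Eigenvalues: -8, -2, 9.

-8, -2, 9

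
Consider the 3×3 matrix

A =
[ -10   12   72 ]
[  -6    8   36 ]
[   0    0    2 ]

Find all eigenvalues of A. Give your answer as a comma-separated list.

The characteristic polynomial is p(s) = det(sI - A).
Cofactor expansion gives p(s) = s^3 - 12s + 16.
Try s = 2: p(2) = 0, so 2 is a root.
Factor out (s - 2): p(s) = (s - 2)·(s^2 + 2s - 8).
The quadratic factors as (s + 4)·(s - 2).
Eigenvalues: -4, 2, 2.

-4, 2, 2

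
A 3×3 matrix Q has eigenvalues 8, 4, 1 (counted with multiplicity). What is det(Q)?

32

det(Q) is the product of the eigenvalues: (8) · (4) · (1) = 32.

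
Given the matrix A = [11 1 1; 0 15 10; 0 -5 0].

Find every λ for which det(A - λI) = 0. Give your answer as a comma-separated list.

Compute the characteristic polynomial p(lambda) = det(lambda·I - A).
Cofactor expansion gives p(lambda) = lambda^3 - 26·lambda^2 + 215·lambda - 550.
Since p(5) = 0, lambda = 5 is a root.
Factor out (lambda - 5): p(lambda) = (lambda - 5)·(lambda^2 - 21·lambda + 110).
The quadratic factors as (lambda - 10)·(lambda - 11).
Eigenvalues: 5, 10, 11.

5, 10, 11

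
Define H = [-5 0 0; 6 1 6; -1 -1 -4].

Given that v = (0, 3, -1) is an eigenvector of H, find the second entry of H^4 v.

First find the eigenvalue: Hv = (0, -3, 1) = -1·(0, 3, -1), so λ = -1.
Then H^4 v = λ^4·v = (-1)^4·(0, 3, -1) = 1·(0, 3, -1) = (0, 3, -1).

3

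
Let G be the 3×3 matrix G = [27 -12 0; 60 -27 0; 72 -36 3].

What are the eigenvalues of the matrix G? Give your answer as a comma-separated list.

-3, 3, 3

Set up det(rI - G) = 0.
Expanding the 3×3 determinant: p(r) = r^3 - 3r^2 - 9r + 27.
Rational-root test: r = -3 gives p(-3) = 0.
Factor out (r + 3): p(r) = (r + 3)·(r^2 - 6r + 9).
The quadratic factor is (r - 3)^2.
Eigenvalues: -3, 3, 3.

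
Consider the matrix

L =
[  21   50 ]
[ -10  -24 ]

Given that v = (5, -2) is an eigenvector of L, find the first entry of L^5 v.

5

First find the eigenvalue: Lv = (5, -2) = 1·(5, -2), so λ = 1.
Then L^5 v = λ^5·v = 1^5·(5, -2) = 1·(5, -2) = (5, -2).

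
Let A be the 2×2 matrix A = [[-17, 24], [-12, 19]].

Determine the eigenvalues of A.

det(A - sI) = (-17 - s)(19 - s) - (24)·(-12) = s^2 - 2s - 35.
This factors as (s + 5)·(s - 7) = 0.
Eigenvalues: -5, 7.

-5, 7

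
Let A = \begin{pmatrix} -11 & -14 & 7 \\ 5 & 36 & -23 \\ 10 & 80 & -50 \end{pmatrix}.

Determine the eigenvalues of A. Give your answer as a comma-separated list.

Set up det(λI - A) = 0.
Expanding the 3×3 determinant: p(λ) = λ^3 + 25λ^2 + 194λ + 440.
Since p(-10) = 0, λ = -10 is a root.
Factor out (λ + 10): p(λ) = (λ + 10)·(λ^2 + 15λ + 44).
The quadratic factors as (λ + 11)·(λ + 4).
Eigenvalues: -11, -10, -4.

-11, -10, -4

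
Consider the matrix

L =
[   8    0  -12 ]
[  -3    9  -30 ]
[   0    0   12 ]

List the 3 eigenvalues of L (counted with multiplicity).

Compute the characteristic polynomial p(λ) = det(λI - L).
Expanding the 3×3 determinant: p(λ) = λ^3 - 29λ^2 + 276λ - 864.
Since p(9) = 0, λ = 9 is a root.
Factor out (λ - 9): p(λ) = (λ - 9)·(λ^2 - 20λ + 96).
The quadratic factors as (λ - 8)·(λ - 12).
Eigenvalues: 8, 9, 12.

8, 9, 12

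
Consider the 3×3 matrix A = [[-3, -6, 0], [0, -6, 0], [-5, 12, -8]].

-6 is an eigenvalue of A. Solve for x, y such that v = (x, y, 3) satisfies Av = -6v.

6, 3

We need (A + 6I)v = 0.
A + 6I = [[3, -6, 0], [0, 0, 0], [-5, 12, -2]].
Row 1: (3)·x + (-6)·y + (0)·3 = 0
Row 2: (0)·x + (0)·y + (0)·3 = 0
Row 3: (-5)·x + (12)·y + (-2)·3 = 0
Solving gives x = 6, y = 3.
Check: A·(6, 3, 3) = (-36, -18, -18) = -6·(6, 3, 3).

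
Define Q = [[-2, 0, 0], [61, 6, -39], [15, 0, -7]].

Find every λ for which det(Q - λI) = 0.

-7, -2, 6

Compute the characteristic polynomial p(λ) = det(λI - Q).
Cofactor expansion gives p(λ) = λ^3 + 3λ^2 - 40λ - 84.
Rational-root test: λ = -2 gives p(-2) = 0.
Factor out (λ + 2): p(λ) = (λ + 2)·(λ^2 + λ - 42).
The quadratic factors as (λ + 7)·(λ - 6).
Eigenvalues: -7, -2, 6.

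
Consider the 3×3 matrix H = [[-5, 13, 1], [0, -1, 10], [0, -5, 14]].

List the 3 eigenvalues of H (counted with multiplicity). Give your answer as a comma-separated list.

-5, 4, 9

Compute the characteristic polynomial p(λ) = det(λI - H).
Cofactor expansion gives p(λ) = λ^3 - 8λ^2 - 29λ + 180.
Try λ = 4: p(4) = 0, so 4 is a root.
Factor out (λ - 4): p(λ) = (λ - 4)·(λ^2 - 4λ - 45).
The quadratic factors as (λ + 5)·(λ - 9).
Eigenvalues: -5, 4, 9.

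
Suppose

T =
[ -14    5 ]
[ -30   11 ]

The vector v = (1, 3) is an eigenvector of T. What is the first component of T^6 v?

1

First find the eigenvalue: Tv = (1, 3) = 1·(1, 3), so λ = 1.
Then T^6 v = λ^6·v = 1^6·(1, 3) = 1·(1, 3) = (1, 3).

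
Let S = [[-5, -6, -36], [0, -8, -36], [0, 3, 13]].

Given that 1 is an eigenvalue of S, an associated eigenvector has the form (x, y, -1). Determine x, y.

2, 4

We need (S - 1I)v = 0.
S - 1I = [[-6, -6, -36], [0, -9, -36], [0, 3, 12]].
Row 1: (-6)·x + (-6)·y + (-36)·-1 = 0
Row 2: (0)·x + (-9)·y + (-36)·-1 = 0
Row 3: (0)·x + (3)·y + (12)·-1 = 0
Solving gives x = 2, y = 4.
Check: S·(2, 4, -1) = (2, 4, -1) = 1·(2, 4, -1).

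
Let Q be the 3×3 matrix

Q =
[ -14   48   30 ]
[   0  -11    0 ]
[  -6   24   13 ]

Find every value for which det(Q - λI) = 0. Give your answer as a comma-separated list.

-11, -2, 1

Set up det(λI - Q) = 0.
Cofactor expansion gives p(λ) = λ^3 + 12λ^2 + 9λ - 22.
Try λ = -11: p(-11) = 0, so -11 is a root.
Factor out (λ + 11): p(λ) = (λ + 11)·(λ^2 + λ - 2).
The quadratic factors as (λ + 2)·(λ - 1).
Eigenvalues: -11, -2, 1.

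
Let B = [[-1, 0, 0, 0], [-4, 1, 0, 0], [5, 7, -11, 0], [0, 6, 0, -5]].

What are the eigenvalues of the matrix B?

B is lower triangular, so its eigenvalues are the diagonal entries.
Diagonal: -1, 1, -11, -5.

-11, -5, -1, 1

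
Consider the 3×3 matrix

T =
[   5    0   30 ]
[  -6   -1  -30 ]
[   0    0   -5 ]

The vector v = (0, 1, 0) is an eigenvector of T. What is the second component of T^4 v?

First find the eigenvalue: Tv = (0, -1, 0) = -1·(0, 1, 0), so λ = -1.
Then T^4 v = λ^4·v = (-1)^4·(0, 1, 0) = 1·(0, 1, 0) = (0, 1, 0).

1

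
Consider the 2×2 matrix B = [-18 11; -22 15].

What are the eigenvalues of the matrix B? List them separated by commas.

-7, 4

det(B - tI) = (-18 - t)(15 - t) - (11)·(-22) = t^2 + 3t - 28.
This factors as (t + 7)·(t - 4) = 0.
Eigenvalues: -7, 4.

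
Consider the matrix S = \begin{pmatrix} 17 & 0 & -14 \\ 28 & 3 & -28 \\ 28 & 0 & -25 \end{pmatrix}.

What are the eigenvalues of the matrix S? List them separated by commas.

-11, 3, 3

Compute the characteristic polynomial p(r) = det(rI - S).
Expanding along the first row, p(r) = r^3 + 5r^2 - 57r + 99.
Rational-root test: r = -11 gives p(-11) = 0.
Factor out (r + 11): p(r) = (r + 11)·(r^2 - 6r + 9).
The quadratic factor is (r - 3)^2.
Eigenvalues: -11, 3, 3.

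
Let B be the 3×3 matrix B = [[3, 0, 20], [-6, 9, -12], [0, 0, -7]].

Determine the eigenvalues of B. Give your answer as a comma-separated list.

Set up det(lambda·I - B) = 0.
Cofactor expansion gives p(lambda) = lambda^3 - 5·lambda^2 - 57·lambda + 189.
Since p(3) = 0, lambda = 3 is a root.
Factor out (lambda - 3): p(lambda) = (lambda - 3)·(lambda^2 - 2·lambda - 63).
The quadratic factors as (lambda + 7)·(lambda - 9).
Eigenvalues: -7, 3, 9.

-7, 3, 9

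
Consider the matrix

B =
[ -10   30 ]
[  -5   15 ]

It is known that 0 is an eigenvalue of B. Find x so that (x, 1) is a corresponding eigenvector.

3

We need (B)v = 0.
B = [[-10, 30], [-5, 15]].
Row 1: (-10)·x + (30)·1 = 0
Row 2: (-5)·x + (15)·1 = 0
Solving gives x = 3.
Check: B·(3, 1) = (0, 0) = 0·(3, 1).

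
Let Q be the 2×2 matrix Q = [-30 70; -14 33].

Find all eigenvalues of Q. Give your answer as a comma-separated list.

det(Q - sI) = (-30 - s)(33 - s) - (70)·(-14) = s^2 - 3s - 10.
This factors as (s + 2)·(s - 5) = 0.
Eigenvalues: -2, 5.

-2, 5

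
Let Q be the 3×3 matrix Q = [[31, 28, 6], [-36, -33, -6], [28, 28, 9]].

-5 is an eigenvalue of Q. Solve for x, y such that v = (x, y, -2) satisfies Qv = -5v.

We need (Q + 5I)v = 0.
Q + 5I = [[36, 28, 6], [-36, -28, -6], [28, 28, 14]].
Row 1: (36)·x + (28)·y + (6)·-2 = 0
Row 2: (-36)·x + (-28)·y + (-6)·-2 = 0
Row 3: (28)·x + (28)·y + (14)·-2 = 0
Solving gives x = -2, y = 3.
Check: Q·(-2, 3, -2) = (10, -15, 10) = -5·(-2, 3, -2).

-2, 3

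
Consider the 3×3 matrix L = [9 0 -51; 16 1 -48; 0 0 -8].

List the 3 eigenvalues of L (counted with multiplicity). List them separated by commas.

-8, 1, 9

Set up det(rI - L) = 0.
Expanding along the first row, p(r) = r^3 - 2r^2 - 71r + 72.
Since p(9) = 0, r = 9 is a root.
Factor out (r - 9): p(r) = (r - 9)·(r^2 + 7r - 8).
The quadratic factors as (r + 8)·(r - 1).
Eigenvalues: -8, 1, 9.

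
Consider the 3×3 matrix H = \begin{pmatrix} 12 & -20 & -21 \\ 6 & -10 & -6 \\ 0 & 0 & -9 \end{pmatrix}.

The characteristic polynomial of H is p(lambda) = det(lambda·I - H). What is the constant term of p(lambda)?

p(lambda) = lambda^3 + 7·lambda^2 - 18·lambda.
The constant term is 0.

0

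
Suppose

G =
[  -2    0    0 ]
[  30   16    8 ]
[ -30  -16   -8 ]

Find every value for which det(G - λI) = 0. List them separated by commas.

The characteristic polynomial is p(s) = det(sI - G).
Expanding along the first row, p(s) = s^3 - 6s^2 - 16s.
Since p(-2) = 0, s = -2 is a root.
Factor out (s + 2): p(s) = (s + 2)·(s^2 - 8s).
The quadratic factors as s·(s - 8).
Eigenvalues: -2, 0, 8.

-2, 0, 8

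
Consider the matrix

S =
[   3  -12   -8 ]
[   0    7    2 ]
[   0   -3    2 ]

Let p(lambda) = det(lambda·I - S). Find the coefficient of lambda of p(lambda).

p(lambda) = lambda^3 - 12·lambda^2 + 47·lambda - 60.
The coefficient of lambda is 47.

47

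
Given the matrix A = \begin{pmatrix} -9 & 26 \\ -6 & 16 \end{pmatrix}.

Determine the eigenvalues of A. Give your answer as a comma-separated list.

det(A - sI) = (-9 - s)(16 - s) - (26)·(-6) = s^2 - 7s + 12.
This factors as (s - 3)·(s - 4) = 0.
Eigenvalues: 3, 4.

3, 4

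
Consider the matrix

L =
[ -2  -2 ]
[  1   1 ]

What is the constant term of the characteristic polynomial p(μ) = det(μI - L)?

0

p(0) = det(0·I − L) = det(−L) = (−1)^2·det(L).
det(L) = 0, so p(0) = 0.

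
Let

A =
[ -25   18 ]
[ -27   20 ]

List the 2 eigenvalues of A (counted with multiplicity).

-7, 2

det(A - λI) = (-25 - λ)(20 - λ) - (18)·(-27) = λ^2 + 5λ - 14.
This factors as (λ + 7)·(λ - 2) = 0.
Eigenvalues: -7, 2.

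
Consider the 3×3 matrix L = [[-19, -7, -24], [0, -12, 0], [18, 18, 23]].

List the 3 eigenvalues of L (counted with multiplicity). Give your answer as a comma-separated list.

-12, -1, 5

Compute the characteristic polynomial p(lambda) = det(lambda·I - L).
Cofactor expansion gives p(lambda) = lambda^3 + 8·lambda^2 - 53·lambda - 60.
Since p(-1) = 0, lambda = -1 is a root.
Dividing by (lambda + 1) leaves lambda^2 + 7·lambda - 60.
The quadratic factors as (lambda + 12)·(lambda - 5).
Eigenvalues: -12, -1, 5.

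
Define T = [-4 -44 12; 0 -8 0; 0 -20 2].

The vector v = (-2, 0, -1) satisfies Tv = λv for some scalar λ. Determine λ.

Compute Tv: T·(-2, 0, -1) = (-4, 0, -2).
Since Tv = λv, compare component 1: -4 = λ·-2, so λ = 2.

2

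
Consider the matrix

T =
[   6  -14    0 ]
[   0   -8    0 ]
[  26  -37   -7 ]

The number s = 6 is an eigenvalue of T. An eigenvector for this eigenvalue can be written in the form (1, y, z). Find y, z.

0, 2

We need (T - 6I)v = 0.
T - 6I = [[0, -14, 0], [0, -14, 0], [26, -37, -13]].
Row 1: (0)·1 + (-14)·y + (0)·z = 0
Row 2: (0)·1 + (-14)·y + (0)·z = 0
Row 3: (26)·1 + (-37)·y + (-13)·z = 0
Solving gives y = 0, z = 2.
Check: T·(1, 0, 2) = (6, 0, 12) = 6·(1, 0, 2).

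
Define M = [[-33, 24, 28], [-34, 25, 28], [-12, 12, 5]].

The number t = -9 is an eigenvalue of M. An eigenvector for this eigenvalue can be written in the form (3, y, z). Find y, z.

3, 0

We need (M + 9I)v = 0.
M + 9I = [[-24, 24, 28], [-34, 34, 28], [-12, 12, 14]].
Row 1: (-24)·3 + (24)·y + (28)·z = 0
Row 2: (-34)·3 + (34)·y + (28)·z = 0
Row 3: (-12)·3 + (12)·y + (14)·z = 0
Solving gives y = 3, z = 0.
Check: M·(3, 3, 0) = (-27, -27, 0) = -9·(3, 3, 0).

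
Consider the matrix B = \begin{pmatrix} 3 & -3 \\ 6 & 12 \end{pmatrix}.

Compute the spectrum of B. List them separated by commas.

6, 9

det(B - rI) = (3 - r)(12 - r) - (-3)·(6) = r^2 - 15r + 54.
This factors as (r - 6)·(r - 9) = 0.
Eigenvalues: 6, 9.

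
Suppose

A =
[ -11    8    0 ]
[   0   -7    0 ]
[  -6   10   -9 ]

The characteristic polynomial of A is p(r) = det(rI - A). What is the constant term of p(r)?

p(r) = r^3 + 27r^2 + 239r + 693.
The constant term is 693.

693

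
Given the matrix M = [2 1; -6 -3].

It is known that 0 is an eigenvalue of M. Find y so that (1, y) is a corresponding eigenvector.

-2

We need (M)v = 0.
M = [[2, 1], [-6, -3]].
Row 1: (2)·1 + (1)·y = 0
Row 2: (-6)·1 + (-3)·y = 0
Solving gives y = -2.
Check: M·(1, -2) = (0, 0) = 0·(1, -2).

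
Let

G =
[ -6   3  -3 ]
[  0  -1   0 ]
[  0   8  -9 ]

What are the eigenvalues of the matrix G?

-9, -6, -1

Compute the characteristic polynomial p(s) = det(sI - G).
Expanding along the first row, p(s) = s^3 + 16s^2 + 69s + 54.
Rational-root test: s = -1 gives p(-1) = 0.
Factor out (s + 1): p(s) = (s + 1)·(s^2 + 15s + 54).
The quadratic factors as (s + 9)·(s + 6).
Eigenvalues: -9, -6, -1.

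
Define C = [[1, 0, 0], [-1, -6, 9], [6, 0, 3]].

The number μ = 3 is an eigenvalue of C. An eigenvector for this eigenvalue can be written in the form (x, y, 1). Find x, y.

0, 1

We need (C - 3I)v = 0.
C - 3I = [[-2, 0, 0], [-1, -9, 9], [6, 0, 0]].
Row 1: (-2)·x + (0)·y + (0)·1 = 0
Row 2: (-1)·x + (-9)·y + (9)·1 = 0
Row 3: (6)·x + (0)·y + (0)·1 = 0
Solving gives x = 0, y = 1.
Check: C·(0, 1, 1) = (0, 3, 3) = 3·(0, 1, 1).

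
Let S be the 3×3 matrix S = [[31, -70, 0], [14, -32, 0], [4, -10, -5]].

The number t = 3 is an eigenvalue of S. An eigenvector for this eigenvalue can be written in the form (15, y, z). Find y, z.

6, 0

We need (S - 3I)v = 0.
S - 3I = [[28, -70, 0], [14, -35, 0], [4, -10, -8]].
Row 1: (28)·15 + (-70)·y + (0)·z = 0
Row 2: (14)·15 + (-35)·y + (0)·z = 0
Row 3: (4)·15 + (-10)·y + (-8)·z = 0
Solving gives y = 6, z = 0.
Check: S·(15, 6, 0) = (45, 18, 0) = 3·(15, 6, 0).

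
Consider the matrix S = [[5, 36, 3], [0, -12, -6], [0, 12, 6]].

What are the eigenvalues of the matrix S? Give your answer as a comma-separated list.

-6, 0, 5

Compute the characteristic polynomial p(μ) = det(μI - S).
Expanding along the first row, p(μ) = μ^3 + μ^2 - 30μ.
Try μ = 5: p(5) = 0, so 5 is a root.
Factor out (μ - 5): p(μ) = (μ - 5)·(μ^2 + 6μ).
The quadratic factors as (μ + 6)·μ.
Eigenvalues: -6, 0, 5.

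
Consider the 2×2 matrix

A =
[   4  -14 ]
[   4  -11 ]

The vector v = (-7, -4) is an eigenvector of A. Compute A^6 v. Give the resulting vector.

First find the eigenvalue: Av = (28, 16) = -4·(-7, -4), so λ = -4.
Then A^6 v = λ^6·v = (-4)^6·(-7, -4) = 4096·(-7, -4) = (-28672, -16384).

(-28672, -16384)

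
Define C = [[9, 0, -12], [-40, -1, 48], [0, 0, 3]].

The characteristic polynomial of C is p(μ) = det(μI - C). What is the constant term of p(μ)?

p(μ) = μ^3 - 11μ^2 + 15μ + 27.
The constant term is 27.

27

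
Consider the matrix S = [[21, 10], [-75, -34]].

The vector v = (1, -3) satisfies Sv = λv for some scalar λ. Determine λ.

Compute Sv: S·(1, -3) = (-9, 27).
Since Sv = λv, compare component 1: -9 = λ·1, so λ = -9.

-9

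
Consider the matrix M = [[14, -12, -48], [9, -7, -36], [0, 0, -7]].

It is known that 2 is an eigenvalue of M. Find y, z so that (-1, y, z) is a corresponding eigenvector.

We need (M - 2I)v = 0.
M - 2I = [[12, -12, -48], [9, -9, -36], [0, 0, -9]].
Row 1: (12)·-1 + (-12)·y + (-48)·z = 0
Row 2: (9)·-1 + (-9)·y + (-36)·z = 0
Row 3: (0)·-1 + (0)·y + (-9)·z = 0
Solving gives y = -1, z = 0.
Check: M·(-1, -1, 0) = (-2, -2, 0) = 2·(-1, -1, 0).

-1, 0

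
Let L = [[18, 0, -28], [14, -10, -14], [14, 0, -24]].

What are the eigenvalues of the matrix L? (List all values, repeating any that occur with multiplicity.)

Set up det(tI - L) = 0.
Cofactor expansion gives p(t) = t^3 + 16t^2 + 20t - 400.
Try t = 4: p(4) = 0, so 4 is a root.
Factor out (t - 4): p(t) = (t - 4)·(t^2 + 20t + 100).
The quadratic factor is (t + 10)^2.
Eigenvalues: -10, -10, 4.

-10, -10, 4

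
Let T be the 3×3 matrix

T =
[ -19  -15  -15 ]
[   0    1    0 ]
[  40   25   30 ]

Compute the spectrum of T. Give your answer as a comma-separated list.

Compute the characteristic polynomial p(λ) = det(λI - T).
Expanding along the first row, p(λ) = λ^3 - 12λ^2 + 41λ - 30.
Since p(1) = 0, λ = 1 is a root.
Dividing by (λ - 1) leaves λ^2 - 11λ + 30.
The quadratic factors as (λ - 5)·(λ - 6).
Eigenvalues: 1, 5, 6.

1, 5, 6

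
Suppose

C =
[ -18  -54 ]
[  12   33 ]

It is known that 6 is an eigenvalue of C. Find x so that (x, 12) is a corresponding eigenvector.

We need (C - 6I)v = 0.
C - 6I = [[-24, -54], [12, 27]].
Row 1: (-24)·x + (-54)·12 = 0
Row 2: (12)·x + (27)·12 = 0
Solving gives x = -27.
Check: C·(-27, 12) = (-162, 72) = 6·(-27, 12).

-27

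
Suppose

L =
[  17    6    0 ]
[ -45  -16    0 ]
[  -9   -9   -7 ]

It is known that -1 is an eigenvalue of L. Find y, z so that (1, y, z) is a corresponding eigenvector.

-3, 3

We need (L + 1I)v = 0.
L + 1I = [[18, 6, 0], [-45, -15, 0], [-9, -9, -6]].
Row 1: (18)·1 + (6)·y + (0)·z = 0
Row 2: (-45)·1 + (-15)·y + (0)·z = 0
Row 3: (-9)·1 + (-9)·y + (-6)·z = 0
Solving gives y = -3, z = 3.
Check: L·(1, -3, 3) = (-1, 3, -3) = -1·(1, -3, 3).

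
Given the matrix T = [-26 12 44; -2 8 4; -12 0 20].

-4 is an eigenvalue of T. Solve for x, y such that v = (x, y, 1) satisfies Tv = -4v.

We need (T + 4I)v = 0.
T + 4I = [[-22, 12, 44], [-2, 12, 4], [-12, 0, 24]].
Row 1: (-22)·x + (12)·y + (44)·1 = 0
Row 2: (-2)·x + (12)·y + (4)·1 = 0
Row 3: (-12)·x + (0)·y + (24)·1 = 0
Solving gives x = 2, y = 0.
Check: T·(2, 0, 1) = (-8, 0, -4) = -4·(2, 0, 1).

2, 0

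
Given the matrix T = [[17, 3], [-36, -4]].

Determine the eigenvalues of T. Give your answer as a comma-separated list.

det(T - tI) = (17 - t)(-4 - t) - (3)·(-36) = t^2 - 13t + 40.
This factors as (t - 5)·(t - 8) = 0.
Eigenvalues: 5, 8.

5, 8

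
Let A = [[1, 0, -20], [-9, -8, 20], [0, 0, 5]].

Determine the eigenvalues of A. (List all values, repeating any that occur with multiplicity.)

The characteristic polynomial is p(s) = det(sI - A).
Expanding the 3×3 determinant: p(s) = s^3 + 2s^2 - 43s + 40.
Since p(1) = 0, s = 1 is a root.
Dividing by (s - 1) leaves s^2 + 3s - 40.
The quadratic factors as (s + 8)·(s - 5).
Eigenvalues: -8, 1, 5.

-8, 1, 5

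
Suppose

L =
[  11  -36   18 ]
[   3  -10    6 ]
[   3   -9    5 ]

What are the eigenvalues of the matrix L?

-1, 2, 5

Set up det(lambda·I - L) = 0.
Cofactor expansion gives p(lambda) = lambda^3 - 6·lambda^2 + 3·lambda + 10.
Rational-root test: lambda = -1 gives p(-1) = 0.
Factor out (lambda + 1): p(lambda) = (lambda + 1)·(lambda^2 - 7·lambda + 10).
The quadratic factors as (lambda - 2)·(lambda - 5).
Eigenvalues: -1, 2, 5.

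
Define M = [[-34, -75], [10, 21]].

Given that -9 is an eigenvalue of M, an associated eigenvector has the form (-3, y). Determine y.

1

We need (M + 9I)v = 0.
M + 9I = [[-25, -75], [10, 30]].
Row 1: (-25)·-3 + (-75)·y = 0
Row 2: (10)·-3 + (30)·y = 0
Solving gives y = 1.
Check: M·(-3, 1) = (27, -9) = -9·(-3, 1).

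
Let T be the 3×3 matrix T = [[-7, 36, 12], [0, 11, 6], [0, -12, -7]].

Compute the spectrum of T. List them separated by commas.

Set up det(rI - T) = 0.
Cofactor expansion gives p(r) = r^3 + 3r^2 - 33r - 35.
Since p(-1) = 0, r = -1 is a root.
Dividing by (r + 1) leaves r^2 + 2r - 35.
The quadratic factors as (r + 7)·(r - 5).
Eigenvalues: -7, -1, 5.

-7, -1, 5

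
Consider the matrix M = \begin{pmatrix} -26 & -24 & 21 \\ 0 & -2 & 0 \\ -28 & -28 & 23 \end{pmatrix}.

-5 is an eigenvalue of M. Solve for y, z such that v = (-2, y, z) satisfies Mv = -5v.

0, -2

We need (M + 5I)v = 0.
M + 5I = [[-21, -24, 21], [0, 3, 0], [-28, -28, 28]].
Row 1: (-21)·-2 + (-24)·y + (21)·z = 0
Row 2: (0)·-2 + (3)·y + (0)·z = 0
Row 3: (-28)·-2 + (-28)·y + (28)·z = 0
Solving gives y = 0, z = -2.
Check: M·(-2, 0, -2) = (10, 0, 10) = -5·(-2, 0, -2).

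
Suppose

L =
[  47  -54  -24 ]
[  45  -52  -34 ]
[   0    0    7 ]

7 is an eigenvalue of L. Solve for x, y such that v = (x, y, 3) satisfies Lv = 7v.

We need (L - 7I)v = 0.
L - 7I = [[40, -54, -24], [45, -59, -34], [0, 0, 0]].
Row 1: (40)·x + (-54)·y + (-24)·3 = 0
Row 2: (45)·x + (-59)·y + (-34)·3 = 0
Row 3: (0)·x + (0)·y + (0)·3 = 0
Solving gives x = 18, y = 12.
Check: L·(18, 12, 3) = (126, 84, 21) = 7·(18, 12, 3).

18, 12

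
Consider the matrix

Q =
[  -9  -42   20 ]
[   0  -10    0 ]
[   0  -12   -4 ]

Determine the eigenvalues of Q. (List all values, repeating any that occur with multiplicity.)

The characteristic polynomial is p(λ) = det(λI - Q).
Expanding along the first row, p(λ) = λ^3 + 23λ^2 + 166λ + 360.
Since p(-4) = 0, λ = -4 is a root.
Factor out (λ + 4): p(λ) = (λ + 4)·(λ^2 + 19λ + 90).
The quadratic factors as (λ + 10)·(λ + 9).
Eigenvalues: -10, -9, -4.

-10, -9, -4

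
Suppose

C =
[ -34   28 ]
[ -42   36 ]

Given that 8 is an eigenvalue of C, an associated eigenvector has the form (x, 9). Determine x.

6

We need (C - 8I)v = 0.
C - 8I = [[-42, 28], [-42, 28]].
Row 1: (-42)·x + (28)·9 = 0
Row 2: (-42)·x + (28)·9 = 0
Solving gives x = 6.
Check: C·(6, 9) = (48, 72) = 8·(6, 9).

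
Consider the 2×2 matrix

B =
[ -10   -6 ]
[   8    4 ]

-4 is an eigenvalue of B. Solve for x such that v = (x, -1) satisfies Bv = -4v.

We need (B + 4I)v = 0.
B + 4I = [[-6, -6], [8, 8]].
Row 1: (-6)·x + (-6)·-1 = 0
Row 2: (8)·x + (8)·-1 = 0
Solving gives x = 1.
Check: B·(1, -1) = (-4, 4) = -4·(1, -1).

1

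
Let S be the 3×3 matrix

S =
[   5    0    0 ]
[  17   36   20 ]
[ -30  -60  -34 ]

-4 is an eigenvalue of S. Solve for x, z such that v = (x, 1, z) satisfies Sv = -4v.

0, -2

We need (S + 4I)v = 0.
S + 4I = [[9, 0, 0], [17, 40, 20], [-30, -60, -30]].
Row 1: (9)·x + (0)·1 + (0)·z = 0
Row 2: (17)·x + (40)·1 + (20)·z = 0
Row 3: (-30)·x + (-60)·1 + (-30)·z = 0
Solving gives x = 0, z = -2.
Check: S·(0, 1, -2) = (0, -4, 8) = -4·(0, 1, -2).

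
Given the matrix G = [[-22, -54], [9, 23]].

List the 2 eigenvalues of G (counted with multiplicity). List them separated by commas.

det(G - sI) = (-22 - s)(23 - s) - (-54)·(9) = s^2 - s - 20.
This factors as (s + 4)·(s - 5) = 0.
Eigenvalues: -4, 5.

-4, 5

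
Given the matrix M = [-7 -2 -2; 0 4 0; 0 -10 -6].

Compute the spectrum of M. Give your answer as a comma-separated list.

The characteristic polynomial is p(t) = det(tI - M).
Cofactor expansion gives p(t) = t^3 + 9t^2 - 10t - 168.
Try t = 4: p(4) = 0, so 4 is a root.
Factor out (t - 4): p(t) = (t - 4)·(t^2 + 13t + 42).
The quadratic factors as (t + 7)·(t + 6).
Eigenvalues: -7, -6, 4.

-7, -6, 4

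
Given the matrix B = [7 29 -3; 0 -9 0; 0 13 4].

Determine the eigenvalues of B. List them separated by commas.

Set up det(tI - B) = 0.
Expanding the 3×3 determinant: p(t) = t^3 - 2t^2 - 71t + 252.
Rational-root test: t = 4 gives p(4) = 0.
Factor out (t - 4): p(t) = (t - 4)·(t^2 + 2t - 63).
The quadratic factors as (t + 9)·(t - 7).
Eigenvalues: -9, 4, 7.

-9, 4, 7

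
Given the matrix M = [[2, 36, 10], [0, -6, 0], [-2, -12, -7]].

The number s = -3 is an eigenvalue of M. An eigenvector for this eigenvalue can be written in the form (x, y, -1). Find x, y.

2, 0

We need (M + 3I)v = 0.
M + 3I = [[5, 36, 10], [0, -3, 0], [-2, -12, -4]].
Row 1: (5)·x + (36)·y + (10)·-1 = 0
Row 2: (0)·x + (-3)·y + (0)·-1 = 0
Row 3: (-2)·x + (-12)·y + (-4)·-1 = 0
Solving gives x = 2, y = 0.
Check: M·(2, 0, -1) = (-6, 0, 3) = -3·(2, 0, -1).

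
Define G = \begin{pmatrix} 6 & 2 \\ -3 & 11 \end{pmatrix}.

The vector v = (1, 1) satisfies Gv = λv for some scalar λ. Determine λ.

8

Compute Gv: G·(1, 1) = (8, 8).
Since Gv = λv, compare component 1: 8 = λ·1, so λ = 8.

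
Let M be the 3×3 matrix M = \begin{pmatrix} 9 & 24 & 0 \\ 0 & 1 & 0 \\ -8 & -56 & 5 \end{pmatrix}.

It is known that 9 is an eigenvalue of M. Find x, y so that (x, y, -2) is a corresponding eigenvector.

We need (M - 9I)v = 0.
M - 9I = [[0, 24, 0], [0, -8, 0], [-8, -56, -4]].
Row 1: (0)·x + (24)·y + (0)·-2 = 0
Row 2: (0)·x + (-8)·y + (0)·-2 = 0
Row 3: (-8)·x + (-56)·y + (-4)·-2 = 0
Solving gives x = 1, y = 0.
Check: M·(1, 0, -2) = (9, 0, -18) = 9·(1, 0, -2).

1, 0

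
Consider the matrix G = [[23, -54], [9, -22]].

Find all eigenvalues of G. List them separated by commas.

det(G - lambda·I) = (23 - lambda)(-22 - lambda) - (-54)·(9) = lambda^2 - lambda - 20.
This factors as (lambda + 4)·(lambda - 5) = 0.
Eigenvalues: -4, 5.

-4, 5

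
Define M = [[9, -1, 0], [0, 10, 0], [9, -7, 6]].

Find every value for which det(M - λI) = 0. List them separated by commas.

Set up det(λI - M) = 0.
Expanding along the first row, p(λ) = λ^3 - 25λ^2 + 204λ - 540.
Rational-root test: λ = 6 gives p(6) = 0.
Dividing by (λ - 6) leaves λ^2 - 19λ + 90.
The quadratic factors as (λ - 9)·(λ - 10).
Eigenvalues: 6, 9, 10.

6, 9, 10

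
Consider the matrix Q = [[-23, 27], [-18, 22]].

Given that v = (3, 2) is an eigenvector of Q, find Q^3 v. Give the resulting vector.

First find the eigenvalue: Qv = (-15, -10) = -5·(3, 2), so λ = -5.
Then Q^3 v = λ^3·v = (-5)^3·(3, 2) = -125·(3, 2) = (-375, -250).

(-375, -250)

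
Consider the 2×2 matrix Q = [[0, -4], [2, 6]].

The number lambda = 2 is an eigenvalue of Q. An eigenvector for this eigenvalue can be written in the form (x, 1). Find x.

We need (Q - 2I)v = 0.
Q - 2I = [[-2, -4], [2, 4]].
Row 1: (-2)·x + (-4)·1 = 0
Row 2: (2)·x + (4)·1 = 0
Solving gives x = -2.
Check: Q·(-2, 1) = (-4, 2) = 2·(-2, 1).

-2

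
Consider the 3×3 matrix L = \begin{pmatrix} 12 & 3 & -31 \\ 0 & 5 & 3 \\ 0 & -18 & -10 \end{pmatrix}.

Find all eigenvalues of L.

-4, -1, 12

The characteristic polynomial is p(λ) = det(λI - L).
Expanding the 3×3 determinant: p(λ) = λ^3 - 7λ^2 - 56λ - 48.
Rational-root test: λ = -1 gives p(-1) = 0.
Factor out (λ + 1): p(λ) = (λ + 1)·(λ^2 - 8λ - 48).
The quadratic factors as (λ + 4)·(λ - 12).
Eigenvalues: -4, -1, 12.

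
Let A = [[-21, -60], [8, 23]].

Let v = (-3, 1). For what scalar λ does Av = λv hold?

Compute Av: A·(-3, 1) = (3, -1).
Since Av = λv, compare component 1: 3 = λ·-3, so λ = -1.

-1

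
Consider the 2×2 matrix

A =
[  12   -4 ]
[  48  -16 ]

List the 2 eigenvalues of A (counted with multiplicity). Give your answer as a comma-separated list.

-4, 0

det(A - lambda·I) = (12 - lambda)(-16 - lambda) - (-4)·(48) = lambda^2 + 4·lambda.
This factors as (lambda + 4)·lambda = 0.
Eigenvalues: -4, 0.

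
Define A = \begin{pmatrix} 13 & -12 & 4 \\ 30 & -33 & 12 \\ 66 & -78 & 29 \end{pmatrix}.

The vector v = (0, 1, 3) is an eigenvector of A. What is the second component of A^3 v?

27

First find the eigenvalue: Av = (0, 3, 9) = 3·(0, 1, 3), so λ = 3.
Then A^3 v = λ^3·v = 3^3·(0, 1, 3) = 27·(0, 1, 3) = (0, 27, 81).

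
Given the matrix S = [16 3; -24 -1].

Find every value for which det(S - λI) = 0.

7, 8

det(S - rI) = (16 - r)(-1 - r) - (3)·(-24) = r^2 - 15r + 56.
This factors as (r - 7)·(r - 8) = 0.
Eigenvalues: 7, 8.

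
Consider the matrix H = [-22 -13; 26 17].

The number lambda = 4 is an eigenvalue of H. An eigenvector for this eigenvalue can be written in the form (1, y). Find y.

We need (H - 4I)v = 0.
H - 4I = [[-26, -13], [26, 13]].
Row 1: (-26)·1 + (-13)·y = 0
Row 2: (26)·1 + (13)·y = 0
Solving gives y = -2.
Check: H·(1, -2) = (4, -8) = 4·(1, -2).

-2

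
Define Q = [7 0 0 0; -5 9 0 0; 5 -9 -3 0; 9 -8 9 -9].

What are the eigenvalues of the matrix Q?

Q is lower triangular, so its eigenvalues are the diagonal entries.
Diagonal: 7, 9, -3, -9.

-9, -3, 7, 9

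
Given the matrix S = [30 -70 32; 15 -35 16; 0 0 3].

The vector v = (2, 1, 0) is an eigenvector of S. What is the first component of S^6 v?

First find the eigenvalue: Sv = (-10, -5, 0) = -5·(2, 1, 0), so λ = -5.
Then S^6 v = λ^6·v = (-5)^6·(2, 1, 0) = 15625·(2, 1, 0) = (31250, 15625, 0).

31250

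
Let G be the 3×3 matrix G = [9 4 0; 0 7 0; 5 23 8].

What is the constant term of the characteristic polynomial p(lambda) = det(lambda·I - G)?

p(0) = det(0·I − G) = det(−G) = (−1)^3·det(G).
det(G) = 504, so p(0) = -504.

-504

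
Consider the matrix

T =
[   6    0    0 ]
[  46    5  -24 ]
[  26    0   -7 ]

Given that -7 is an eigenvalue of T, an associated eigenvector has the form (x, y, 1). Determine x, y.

We need (T + 7I)v = 0.
T + 7I = [[13, 0, 0], [46, 12, -24], [26, 0, 0]].
Row 1: (13)·x + (0)·y + (0)·1 = 0
Row 2: (46)·x + (12)·y + (-24)·1 = 0
Row 3: (26)·x + (0)·y + (0)·1 = 0
Solving gives x = 0, y = 2.
Check: T·(0, 2, 1) = (0, -14, -7) = -7·(0, 2, 1).

0, 2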